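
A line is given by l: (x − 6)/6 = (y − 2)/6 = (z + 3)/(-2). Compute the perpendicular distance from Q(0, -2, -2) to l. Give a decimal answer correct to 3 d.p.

1.556

l has direction (6, 6, -2) through (6, 2, -3).
Taking (6, 2, -3) on l with direction v = (6, 6, -2): w = Q − (6, 2, -3) = (-6, -4, 1), and w × v = (2, -6, -12).
Distance = |w × v| / |v| = √184 / √76 ≈ 1.556.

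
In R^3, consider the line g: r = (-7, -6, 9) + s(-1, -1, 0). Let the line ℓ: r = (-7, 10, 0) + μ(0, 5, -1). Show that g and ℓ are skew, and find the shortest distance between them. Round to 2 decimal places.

Common perpendicular direction n = (-1, -1, 0) × (0, 5, -1) = (1, -1, -5).
With w = (-7, 10, 0) − (-7, -6, 9) = (0, 16, -9), w · n = 29.
Since n ≠ 0 the lines are not parallel, and w · n = 29 ≠ 0 so they do not intersect; hence they are skew.
Distance = |w · n| / |n| = |29| / √27 ≈ 5.58.

5.58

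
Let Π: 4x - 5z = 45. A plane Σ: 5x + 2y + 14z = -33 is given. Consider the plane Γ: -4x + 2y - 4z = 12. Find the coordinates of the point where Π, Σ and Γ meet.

Solving the 3×3 linear system 4x - 5z = 45, 5x + 2y + 14z = -33, -4x + 2y - 4z = 12 (e.g. by elimination or Cramer's rule, determinant = -234) gives (5, 6, -5).

(5, 6, -5)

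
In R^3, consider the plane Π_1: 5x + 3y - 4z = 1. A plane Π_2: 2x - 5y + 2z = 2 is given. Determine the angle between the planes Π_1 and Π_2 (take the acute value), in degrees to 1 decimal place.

71.3

cos θ = |n₁·n₂| / (|n₁||n₂|) = |-13| / (√50 · √33).
θ = arccos(0.32004) ≈ 71.3°.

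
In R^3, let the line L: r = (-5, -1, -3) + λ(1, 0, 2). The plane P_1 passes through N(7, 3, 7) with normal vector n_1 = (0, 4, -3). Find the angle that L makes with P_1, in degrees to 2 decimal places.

32.46

P_1: n_1·r = n_1·N gives 4y - 3z = -9.
sin θ = |n·v| / (|n||v|) = |-6| / (√25 · √5) = 0.53666.
θ ≈ 32.46°.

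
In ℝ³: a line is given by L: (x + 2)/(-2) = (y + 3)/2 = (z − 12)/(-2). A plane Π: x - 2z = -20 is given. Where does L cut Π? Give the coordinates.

(-8, 3, 6)

L has direction (-2, 2, -2) through (-2, -3, 12).
Substitute r = (-2, -3, 12) + t(-2, 2, -2) into the plane: -26 + 2t = -20, so t = 3.
Intersection: (-2, -3, 12) + 3·(-2, 2, -2) = (-8, 3, 6).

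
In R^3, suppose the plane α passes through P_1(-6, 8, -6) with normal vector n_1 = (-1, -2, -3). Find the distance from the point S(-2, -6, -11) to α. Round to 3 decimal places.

α: n_1·r = n_1·P_1 gives -x - 2y - 3z = 8.
n·S − d = (-1)·(-2) + (-2)·(-6) + (-3)·(-11) − 8 = 39; |n| = √14.
Distance = |39| / √14 = 39/√14 ≈ 10.423.

10.423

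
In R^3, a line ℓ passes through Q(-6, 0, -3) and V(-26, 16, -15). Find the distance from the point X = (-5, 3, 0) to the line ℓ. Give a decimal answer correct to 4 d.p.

4.3497

A direction vector for ℓ is V − Q = (-20, 16, -12).
Taking (-6, 0, -3) on ℓ with direction v = (-20, 16, -12): w = X − (-6, 0, -3) = (1, 3, 3), and w × v = (-84, -48, 76).
Distance = |w × v| / |v| = √15136 / √800 ≈ 4.3497.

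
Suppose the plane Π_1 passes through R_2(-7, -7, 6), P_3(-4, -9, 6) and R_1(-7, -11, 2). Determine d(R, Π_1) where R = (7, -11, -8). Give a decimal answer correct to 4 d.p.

R_2P_3 = (3, -2, 0), R_2R_1 = (0, -4, -4); a normal to Π_1 is R_2P_3 × R_2R_1 = (8, 12, -12).
Using R_2: Π_1 has equation 8x + 12y - 12z = -212.
n·R − d = (8)·(7) + (12)·(-11) + (-12)·(-8) − (-212) = 232; |n| = √352.
Distance = |232| / √352 = 232/√352 ≈ 12.3656.

12.3656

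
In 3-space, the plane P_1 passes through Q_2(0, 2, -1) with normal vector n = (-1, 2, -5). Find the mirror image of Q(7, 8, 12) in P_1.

(3, 16, -8)

P_1: n·r = n·Q_2 gives -x + 2y - 5z = 9.
λ = (n·Q − d)/|n|² = (-51 − 9)/30 = -2.
Reflection = Q − 2λn = (7, 8, 12) − (-4)·(-1, 2, -5) = (3, 16, -8).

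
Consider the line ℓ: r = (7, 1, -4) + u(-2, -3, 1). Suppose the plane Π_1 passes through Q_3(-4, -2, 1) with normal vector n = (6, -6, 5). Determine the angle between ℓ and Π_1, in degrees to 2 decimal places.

17.37

Π_1: n·r = n·Q_3 gives 6x - 6y + 5z = -7.
sin θ = |n·v| / (|n||v|) = |11| / (√97 · √14) = 0.29850.
θ ≈ 17.37°.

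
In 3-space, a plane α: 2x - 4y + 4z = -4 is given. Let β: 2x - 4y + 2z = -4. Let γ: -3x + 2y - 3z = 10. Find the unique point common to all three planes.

(-4, -1, 0)

Solving the 3×3 linear system 2x - 4y + 4z = -4, 2x - 4y + 2z = -4, -3x + 2y - 3z = 10 (e.g. by elimination or Cramer's rule, determinant = -16) gives (-4, -1, 0).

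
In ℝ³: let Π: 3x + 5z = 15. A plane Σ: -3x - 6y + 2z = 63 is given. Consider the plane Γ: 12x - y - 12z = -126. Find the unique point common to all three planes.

Solving the 3×3 linear system 3x + 5z = 15, -3x - 6y + 2z = 63, 12x - y - 12z = -126 (e.g. by elimination or Cramer's rule, determinant = 597) gives (-5, -6, 6).

(-5, -6, 6)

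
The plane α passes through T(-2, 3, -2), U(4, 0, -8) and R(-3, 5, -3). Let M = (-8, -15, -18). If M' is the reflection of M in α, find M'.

(22, 9, 0)

TU = (6, -3, -6), TR = (-1, 2, -1); a normal to α is TU × TR = (15, 12, 9).
Using T: α has equation 15x + 12y + 9z = -12.
λ = (n·M − d)/|n|² = (-462 − (-12))/450 = -1.
Reflection = M − 2λn = (-8, -15, -18) − (-2)·(15, 12, 9) = (22, 9, 0).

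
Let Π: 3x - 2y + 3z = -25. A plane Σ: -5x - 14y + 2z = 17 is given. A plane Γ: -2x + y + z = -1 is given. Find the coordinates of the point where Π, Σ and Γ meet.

(-3, -1, -6)

Solving the 3×3 linear system 3x - 2y + 3z = -25, -5x - 14y + 2z = 17, -2x + y + z = -1 (e.g. by elimination or Cramer's rule, determinant = -149) gives (-3, -1, -6).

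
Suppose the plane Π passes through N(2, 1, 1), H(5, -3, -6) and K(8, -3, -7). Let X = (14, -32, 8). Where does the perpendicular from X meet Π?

NH = (3, -4, -7), NK = (6, -4, -8); a normal to Π is NH × NK = (4, -18, 12).
Using N: Π has equation 4x - 18y + 12z = 2.
Foot = X − λn with λ = (n·X − d)/|n|² = (728 − 2)/484 = 3/2.
Foot = (14, -32, 8) − (3/2)·(4, -18, 12) = (8, -5, -10).

(8, -5, -10)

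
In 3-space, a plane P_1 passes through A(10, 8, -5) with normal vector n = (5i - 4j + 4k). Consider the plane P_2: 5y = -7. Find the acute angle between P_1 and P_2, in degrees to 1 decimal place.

58.0

P_1: n·r = n·A gives 5x - 4y + 4z = -2.
cos θ = |n₁·n₂| / (|n₁||n₂|) = |-20| / (√57 · √25).
θ = arccos(0.52981) ≈ 58.0°.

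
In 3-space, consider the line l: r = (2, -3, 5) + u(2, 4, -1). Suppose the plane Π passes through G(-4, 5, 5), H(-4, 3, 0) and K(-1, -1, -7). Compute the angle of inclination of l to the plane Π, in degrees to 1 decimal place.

81.0

GH = (0, -2, -5), GK = (3, -6, -12); a normal to Π is GH × GK = (-6, -15, 6).
Using G: Π has equation -6x - 15y + 6z = -21.
sin θ = |n·v| / (|n||v|) = |-78| / (√297 · √21) = 0.98766.
θ ≈ 81.0°.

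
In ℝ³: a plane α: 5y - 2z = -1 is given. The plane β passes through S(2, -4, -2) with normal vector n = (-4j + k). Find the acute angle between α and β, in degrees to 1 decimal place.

7.8

β: n·r = n·S gives -4y + z = 14.
cos θ = |n₁·n₂| / (|n₁||n₂|) = |-22| / (√29 · √17).
θ = arccos(0.99083) ≈ 7.8°.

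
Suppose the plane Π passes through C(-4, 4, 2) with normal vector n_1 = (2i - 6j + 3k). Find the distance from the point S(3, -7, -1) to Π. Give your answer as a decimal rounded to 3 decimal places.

10.143

Π: n_1·r = n_1·C gives 2x - 6y + 3z = -26.
n·S − d = (2)·(3) + (-6)·(-7) + (3)·(-1) − (-26) = 71; |n| = √49.
Distance = |71| / √49 = 71/√49 ≈ 10.143.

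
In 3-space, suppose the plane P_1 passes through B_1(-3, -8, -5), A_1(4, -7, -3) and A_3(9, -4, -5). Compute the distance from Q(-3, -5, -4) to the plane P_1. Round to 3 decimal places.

2.940

B_1A_1 = (7, 1, 2), B_1A_3 = (12, 4, 0); a normal to P_1 is B_1A_1 × B_1A_3 = (-8, 24, 16).
Using B_1: P_1 has equation -8x + 24y + 16z = -248.
n·Q − d = (-8)·(-3) + (24)·(-5) + (16)·(-4) − (-248) = 88; |n| = √896.
Distance = |88| / √896 = 88/√896 ≈ 2.940.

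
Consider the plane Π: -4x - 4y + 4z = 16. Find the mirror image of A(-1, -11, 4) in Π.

λ = (n·A − d)/|n|² = (64 − 16)/48 = 1.
Reflection = A − 2λn = (-1, -11, 4) − 2·(-4, -4, 4) = (7, -3, -4).

(7, -3, -4)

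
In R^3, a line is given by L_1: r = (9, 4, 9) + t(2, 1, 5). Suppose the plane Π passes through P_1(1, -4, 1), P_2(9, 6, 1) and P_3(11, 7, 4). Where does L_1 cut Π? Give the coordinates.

P_1P_2 = (8, 10, 0), P_1P_3 = (10, 11, 3); a normal to Π is P_1P_2 × P_1P_3 = (30, -24, -12).
Using P_1: Π has equation 30x - 24y - 12z = 114.
Substitute r = (9, 4, 9) + t(2, 1, 5) into the plane: 66 + (-24)t = 114, so t = -2.
Intersection: (9, 4, 9) + (-2)·(2, 1, 5) = (5, 2, -1).

(5, 2, -1)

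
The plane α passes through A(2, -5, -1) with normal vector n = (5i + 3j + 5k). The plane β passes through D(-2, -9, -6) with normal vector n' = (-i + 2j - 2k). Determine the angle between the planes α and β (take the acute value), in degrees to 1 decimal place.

α: n·r = n·A gives 5x + 3y + 5z = -10.
β: n'·r = n'·D gives -x + 2y - 2z = -4.
cos θ = |n₁·n₂| / (|n₁||n₂|) = |-9| / (√59 · √9).
θ = arccos(0.39057) ≈ 67.0°.

67.0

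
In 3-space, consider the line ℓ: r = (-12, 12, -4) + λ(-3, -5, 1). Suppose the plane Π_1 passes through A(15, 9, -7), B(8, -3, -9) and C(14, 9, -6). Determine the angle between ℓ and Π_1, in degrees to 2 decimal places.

10.65

AB = (-7, -12, -2), AC = (-1, 0, 1); a normal to Π_1 is AB × AC = (-12, 9, -12).
Using A: Π_1 has equation -12x + 9y - 12z = -15.
sin θ = |n·v| / (|n||v|) = |-21| / (√369 · √35) = 0.18479.
θ ≈ 10.65°.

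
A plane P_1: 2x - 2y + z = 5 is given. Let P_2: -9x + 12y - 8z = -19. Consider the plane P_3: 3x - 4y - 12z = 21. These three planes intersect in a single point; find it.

(3, 0, -1)

Solving the 3×3 linear system 2x - 2y + z = 5, -9x + 12y - 8z = -19, 3x - 4y - 12z = 21 (e.g. by elimination or Cramer's rule, determinant = -88) gives (3, 0, -1).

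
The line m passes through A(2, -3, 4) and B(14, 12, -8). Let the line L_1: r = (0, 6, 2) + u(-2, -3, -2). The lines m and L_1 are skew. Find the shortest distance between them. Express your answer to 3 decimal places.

7.039

A direction vector for m is B − A = (12, 15, -12).
Common perpendicular direction n = (12, 15, -12) × (-2, -3, -2) = (-66, 48, -6).
With w = (0, 6, 2) − (2, -3, 4) = (-2, 9, -2), w · n = 576.
Distance = |w · n| / |n| = |576| / √6696 ≈ 7.039.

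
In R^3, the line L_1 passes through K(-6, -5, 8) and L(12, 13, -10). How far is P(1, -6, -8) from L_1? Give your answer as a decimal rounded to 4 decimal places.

A direction vector for L_1 is L − K = (18, 18, -18).
Taking (-6, -5, 8) on L_1 with direction v = (18, 18, -18): w = P − (-6, -5, 8) = (7, -1, -16), and w × v = (306, -162, 144).
Distance = |w × v| / |v| = √140616 / √972 ≈ 12.0277.

12.0277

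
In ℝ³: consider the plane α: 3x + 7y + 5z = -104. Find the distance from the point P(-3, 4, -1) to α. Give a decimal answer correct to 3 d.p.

12.952

n·P − d = (3)·(-3) + (7)·(4) + (5)·(-1) − (-104) = 118; |n| = √83.
Distance = |118| / √83 = 118/√83 ≈ 12.952.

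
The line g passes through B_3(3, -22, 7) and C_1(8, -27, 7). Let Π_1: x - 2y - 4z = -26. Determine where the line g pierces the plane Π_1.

(-12, -7, 7)

A direction vector for g is C_1 − B_3 = (5, -5, 0).
Substitute r = (3, -22, 7) + t(5, -5, 0) into the plane: 19 + 15t = -26, so t = -3.
Intersection: (3, -22, 7) + (-3)·(5, -5, 0) = (-12, -7, 7).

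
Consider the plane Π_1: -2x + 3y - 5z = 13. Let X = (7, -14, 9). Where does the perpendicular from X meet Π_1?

Foot = X − λn with λ = (n·X − d)/|n|² = (-101 − 13)/38 = -3.
Foot = (7, -14, 9) − (-3)·(-2, 3, -5) = (1, -5, -6).

(1, -5, -6)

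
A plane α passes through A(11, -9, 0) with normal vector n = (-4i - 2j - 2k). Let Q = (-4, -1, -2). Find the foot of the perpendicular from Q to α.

α: n·r = n·A gives -4x - 2y - 2z = -26.
Foot = Q − λn with λ = (n·Q − d)/|n|² = (22 − (-26))/24 = 2.
Foot = (-4, -1, -2) − 2·(-4, -2, -2) = (4, 3, 2).

(4, 3, 2)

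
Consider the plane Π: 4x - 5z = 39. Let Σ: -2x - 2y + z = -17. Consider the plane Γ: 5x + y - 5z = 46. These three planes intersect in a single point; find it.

(6, 1, -3)

Solving the 3×3 linear system 4x - 5z = 39, -2x - 2y + z = -17, 5x + y - 5z = 46 (e.g. by elimination or Cramer's rule, determinant = -4) gives (6, 1, -3).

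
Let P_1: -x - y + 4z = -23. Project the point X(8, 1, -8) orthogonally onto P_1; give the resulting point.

(7, 0, -4)

Foot = X − λn with λ = (n·X − d)/|n|² = (-41 − (-23))/18 = -1.
Foot = (8, 1, -8) − (-1)·(-1, -1, 4) = (7, 0, -4).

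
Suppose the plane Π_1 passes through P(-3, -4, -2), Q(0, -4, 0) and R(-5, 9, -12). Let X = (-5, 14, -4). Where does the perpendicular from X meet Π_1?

PQ = (3, 0, 2), PR = (-2, 13, -10); a normal to Π_1 is PQ × PR = (-26, 26, 39).
Using P: Π_1 has equation -26x + 26y + 39z = -104.
Foot = X − λn with λ = (n·X − d)/|n|² = (338 − (-104))/2873 = 2/13.
Foot = (-5, 14, -4) − (2/13)·(-26, 26, 39) = (-1, 10, -10).

(-1, 10, -10)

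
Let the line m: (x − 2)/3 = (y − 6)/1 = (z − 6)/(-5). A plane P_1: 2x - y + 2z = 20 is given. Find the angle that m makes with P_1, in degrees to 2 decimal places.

m has direction (3, 1, -5) through (2, 6, 6).
sin θ = |n·v| / (|n||v|) = |-5| / (√9 · √35) = 0.28172.
θ ≈ 16.36°.

16.36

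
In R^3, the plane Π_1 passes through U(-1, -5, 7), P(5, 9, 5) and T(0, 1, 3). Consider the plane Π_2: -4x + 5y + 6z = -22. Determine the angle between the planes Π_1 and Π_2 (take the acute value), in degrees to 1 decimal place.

27.9

UP = (6, 14, -2), UT = (1, 6, -4); a normal to Π_1 is UP × UT = (-44, 22, 22).
Using U: Π_1 has equation -44x + 22y + 22z = 88.
cos θ = |n₁·n₂| / (|n₁||n₂|) = |418| / (√2904 · √77).
θ = arccos(0.88396) ≈ 27.9°.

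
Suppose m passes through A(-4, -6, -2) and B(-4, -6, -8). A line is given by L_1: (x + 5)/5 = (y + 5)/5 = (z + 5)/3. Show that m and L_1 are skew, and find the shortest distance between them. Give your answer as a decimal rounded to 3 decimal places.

1.414

A direction vector for m is B − A = (0, 0, -6).
L_1 has direction (5, 5, 3) through (-5, -5, -5).
Common perpendicular direction n = (0, 0, -6) × (5, 5, 3) = (30, -30, 0).
With w = (-5, -5, -5) − (-4, -6, -2) = (-1, 1, -3), w · n = -60.
Since n ≠ 0 the lines are not parallel, and w · n = -60 ≠ 0 so they do not intersect; hence they are skew.
Distance = |w · n| / |n| = |-60| / √1800 ≈ 1.414.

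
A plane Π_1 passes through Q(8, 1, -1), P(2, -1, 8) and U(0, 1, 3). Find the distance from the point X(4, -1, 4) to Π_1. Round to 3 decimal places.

QP = (-6, -2, 9), QU = (-8, 0, 4); a normal to Π_1 is QP × QU = (-8, -48, -16).
Using Q: Π_1 has equation -8x - 48y - 16z = -96.
n·X − d = (-8)·(4) + (-48)·(-1) + (-16)·(4) − (-96) = 48; |n| = √2624.
Distance = |48| / √2624 = 48/√2624 ≈ 0.937.

0.937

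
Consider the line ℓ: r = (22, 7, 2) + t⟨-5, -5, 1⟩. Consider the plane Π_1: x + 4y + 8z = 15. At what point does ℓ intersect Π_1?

(7, -8, 5)

Substitute r = (22, 7, 2) + t(-5, -5, 1) into the plane: 66 + (-17)t = 15, so t = 3.
Intersection: (22, 7, 2) + 3·(-5, -5, 1) = (7, -8, 5).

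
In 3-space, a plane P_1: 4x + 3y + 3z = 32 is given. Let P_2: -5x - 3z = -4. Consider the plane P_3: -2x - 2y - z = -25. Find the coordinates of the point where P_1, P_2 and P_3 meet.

(5, 11, -7)

Solving the 3×3 linear system 4x + 3y + 3z = 32, -5x - 3z = -4, -2x - 2y - z = -25 (e.g. by elimination or Cramer's rule, determinant = 9) gives (5, 11, -7).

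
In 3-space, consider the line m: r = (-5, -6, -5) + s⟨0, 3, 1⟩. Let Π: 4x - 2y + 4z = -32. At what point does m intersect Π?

(-5, 0, -3)

Substitute r = (-5, -6, -5) + t(0, 3, 1) into the plane: -28 + (-2)t = -32, so t = 2.
Intersection: (-5, -6, -5) + 2·(0, 3, 1) = (-5, 0, -3).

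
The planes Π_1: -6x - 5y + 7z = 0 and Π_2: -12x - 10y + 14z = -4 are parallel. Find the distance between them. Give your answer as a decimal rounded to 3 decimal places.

Rescale Π_2 by 1/2: -6x - 5y + 7z = -2. Then distance = |0 − (-2)| / √110 ≈ 0.191.

0.191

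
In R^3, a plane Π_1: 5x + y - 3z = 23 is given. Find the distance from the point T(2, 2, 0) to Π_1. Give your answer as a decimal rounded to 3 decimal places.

1.859

n·T − d = (5)·(2) + (1)·(2) + (-3)·(0) − 23 = -11; |n| = √35.
Distance = |-11| / √35 = 11/√35 ≈ 1.859.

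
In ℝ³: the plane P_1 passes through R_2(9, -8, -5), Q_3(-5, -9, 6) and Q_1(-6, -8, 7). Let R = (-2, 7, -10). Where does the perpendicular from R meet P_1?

R_2Q_3 = (-14, -1, 11), R_2Q_1 = (-15, 0, 12); a normal to P_1 is R_2Q_3 × R_2Q_1 = (-12, 3, -15).
Using R_2: P_1 has equation -12x + 3y - 15z = -57.
Foot = R − λn with λ = (n·R − d)/|n|² = (195 − (-57))/378 = 2/3.
Foot = (-2, 7, -10) − (2/3)·(-12, 3, -15) = (6, 5, 0).

(6, 5, 0)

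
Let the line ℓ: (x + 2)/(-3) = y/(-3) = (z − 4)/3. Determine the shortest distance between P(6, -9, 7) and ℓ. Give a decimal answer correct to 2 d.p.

12.19

ℓ has direction (-3, -3, 3) through (-2, 0, 4).
Taking (-2, 0, 4) on ℓ with direction v = (-3, -3, 3): w = P − (-2, 0, 4) = (8, -9, 3), and w × v = (-18, -33, -51).
Distance = |w × v| / |v| = √4014 / √27 ≈ 12.19.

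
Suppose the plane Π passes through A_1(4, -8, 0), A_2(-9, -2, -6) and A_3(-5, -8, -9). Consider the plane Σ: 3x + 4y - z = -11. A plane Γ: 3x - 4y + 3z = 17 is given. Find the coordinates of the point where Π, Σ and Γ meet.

(0, -2, 3)

A_1A_2 = (-13, 6, -6), A_1A_3 = (-9, 0, -9); a normal to Π is A_1A_2 × A_1A_3 = (-54, -63, 54).
Using A_1: Π has equation -54x - 63y + 54z = 288.
Solving the 3×3 linear system -54x - 63y + 54z = 288, 3x + 4y - z = -11, 3x - 4y + 3z = 17 (e.g. by elimination or Cramer's rule, determinant = -972) gives (0, -2, 3).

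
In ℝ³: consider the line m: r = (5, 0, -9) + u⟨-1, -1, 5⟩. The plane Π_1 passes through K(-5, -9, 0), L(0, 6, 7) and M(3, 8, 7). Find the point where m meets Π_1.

(3, -2, 1)

KL = (5, 15, 7), KM = (8, 17, 7); a normal to Π_1 is KL × KM = (-14, 21, -35).
Using K: Π_1 has equation -14x + 21y - 35z = -119.
Substitute r = (5, 0, -9) + t(-1, -1, 5) into the plane: 245 + (-182)t = -119, so t = 2.
Intersection: (5, 0, -9) + 2·(-1, -1, 5) = (3, -2, 1).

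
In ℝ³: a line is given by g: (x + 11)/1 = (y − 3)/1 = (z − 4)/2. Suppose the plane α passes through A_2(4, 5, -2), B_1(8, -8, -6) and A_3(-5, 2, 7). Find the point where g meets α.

g has direction (1, 1, 2) through (-11, 3, 4).
A_2B_1 = (4, -13, -4), A_2A_3 = (-9, -3, 9); a normal to α is A_2B_1 × A_2A_3 = (-129, 0, -129).
Using A_2: α has equation -129x - 129z = -258.
Substitute r = (-11, 3, 4) + t(1, 1, 2) into the plane: 903 + (-387)t = -258, so t = 3.
Intersection: (-11, 3, 4) + 3·(1, 1, 2) = (-8, 6, 10).

(-8, 6, 10)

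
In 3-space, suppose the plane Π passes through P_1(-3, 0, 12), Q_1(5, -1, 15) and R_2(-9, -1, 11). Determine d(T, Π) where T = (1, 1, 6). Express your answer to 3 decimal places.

P_1Q_1 = (8, -1, 3), P_1R_2 = (-6, -1, -1); a normal to Π is P_1Q_1 × P_1R_2 = (4, -10, -14).
Using P_1: Π has equation 4x - 10y - 14z = -180.
n·T − d = (4)·(1) + (-10)·(1) + (-14)·(6) − (-180) = 90; |n| = √312.
Distance = |90| / √312 = 90/√312 ≈ 5.095.

5.095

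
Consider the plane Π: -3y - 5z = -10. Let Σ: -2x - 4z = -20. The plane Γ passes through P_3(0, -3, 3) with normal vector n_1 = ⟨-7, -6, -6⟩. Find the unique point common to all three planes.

(0, -5, 5)

Γ: n_1·r = n_1·P_3 gives -7x - 6y - 6z = 0.
Solving the 3×3 linear system -3y - 5z = -10, -2x - 4z = -20, -7x - 6y - 6z = 0 (e.g. by elimination or Cramer's rule, determinant = -108) gives (0, -5, 5).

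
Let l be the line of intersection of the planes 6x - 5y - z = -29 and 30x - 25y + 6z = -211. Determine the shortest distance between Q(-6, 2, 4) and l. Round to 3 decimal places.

10.099

Direction of l: (6, -5, -1) × (30, -25, 6) = (-55, -66, 0).
A point on l: solving the two plane equations with x = -5 gives (-5, 1, -6).
Taking (-5, 1, -6) on l with direction v = (-55, -66, 0): w = Q − (-5, 1, -6) = (-1, 1, 10), and w × v = (660, -550, 121).
Distance = |w × v| / |v| = √752741 / √7381 ≈ 10.099.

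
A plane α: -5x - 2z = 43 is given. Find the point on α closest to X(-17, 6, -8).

(-7, 6, -4)

Foot = X − λn with λ = (n·X − d)/|n|² = (101 − 43)/29 = 2.
Foot = (-17, 6, -8) − 2·(-5, 0, -2) = (-7, 6, -4).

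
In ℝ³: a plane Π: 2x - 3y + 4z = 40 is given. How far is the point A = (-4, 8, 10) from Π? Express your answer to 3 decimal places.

5.942

n·A − d = (2)·(-4) + (-3)·(8) + (4)·(10) − 40 = -32; |n| = √29.
Distance = |-32| / √29 = 32/√29 ≈ 5.942.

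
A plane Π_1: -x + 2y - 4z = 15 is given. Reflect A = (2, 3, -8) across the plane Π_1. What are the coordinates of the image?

λ = (n·A − d)/|n|² = (36 − 15)/21 = 1.
Reflection = A − 2λn = (2, 3, -8) − 2·(-1, 2, -4) = (4, -1, 0).

(4, -1, 0)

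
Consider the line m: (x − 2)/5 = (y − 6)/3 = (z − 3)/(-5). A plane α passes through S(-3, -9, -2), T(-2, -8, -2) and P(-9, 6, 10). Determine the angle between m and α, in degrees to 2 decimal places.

22.99

m has direction (5, 3, -5) through (2, 6, 3).
ST = (1, 1, 0), SP = (-6, 15, 12); a normal to α is ST × SP = (12, -12, 21).
Using S: α has equation 12x - 12y + 21z = 30.
sin θ = |n·v| / (|n||v|) = |-81| / (√729 · √59) = 0.39057.
θ ≈ 22.99°.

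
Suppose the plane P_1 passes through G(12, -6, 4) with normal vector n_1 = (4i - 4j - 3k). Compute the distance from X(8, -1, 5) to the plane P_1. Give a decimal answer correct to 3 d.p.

P_1: n_1·r = n_1·G gives 4x - 4y - 3z = 60.
n·X − d = (4)·(8) + (-4)·(-1) + (-3)·(5) − 60 = -39; |n| = √41.
Distance = |-39| / √41 = 39/√41 ≈ 6.091.

6.091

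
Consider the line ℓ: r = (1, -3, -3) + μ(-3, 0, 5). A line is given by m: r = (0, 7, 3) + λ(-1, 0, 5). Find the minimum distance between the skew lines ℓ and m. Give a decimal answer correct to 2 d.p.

10.00

Common perpendicular direction n = (-3, 0, 5) × (-1, 0, 5) = (0, 10, 0).
With w = (0, 7, 3) − (1, -3, -3) = (-1, 10, 6), w · n = 100.
Distance = |w · n| / |n| = |100| / √100 ≈ 10.00.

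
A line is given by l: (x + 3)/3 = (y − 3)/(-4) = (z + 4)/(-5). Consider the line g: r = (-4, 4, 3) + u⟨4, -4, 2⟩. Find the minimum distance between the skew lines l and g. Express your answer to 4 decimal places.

l has direction (3, -4, -5) through (-3, 3, -4).
Common perpendicular direction n = (3, -4, -5) × (4, -4, 2) = (-28, -26, 4).
With w = (-4, 4, 3) − (-3, 3, -4) = (-1, 1, 7), w · n = 30.
Distance = |w · n| / |n| = |30| / √1476 ≈ 0.7809.

0.7809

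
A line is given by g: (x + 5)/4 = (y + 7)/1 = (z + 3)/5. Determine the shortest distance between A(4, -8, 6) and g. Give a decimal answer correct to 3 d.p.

g has direction (4, 1, 5) through (-5, -7, -3).
Taking (-5, -7, -3) on g with direction v = (4, 1, 5): w = A − (-5, -7, -3) = (9, -1, 9), and w × v = (-14, -9, 13).
Distance = |w × v| / |v| = √446 / √42 ≈ 3.259.

3.259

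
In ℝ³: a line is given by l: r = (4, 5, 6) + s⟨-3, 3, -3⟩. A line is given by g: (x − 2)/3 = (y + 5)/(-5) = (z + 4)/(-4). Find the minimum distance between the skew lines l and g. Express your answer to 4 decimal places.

5.8743

g has direction (3, -5, -4) through (2, -5, -4).
Common perpendicular direction n = (-3, 3, -3) × (3, -5, -4) = (-27, -21, 6).
With w = (2, -5, -4) − (4, 5, 6) = (-2, -10, -10), w · n = 204.
Distance = |w · n| / |n| = |204| / √1206 ≈ 5.8743.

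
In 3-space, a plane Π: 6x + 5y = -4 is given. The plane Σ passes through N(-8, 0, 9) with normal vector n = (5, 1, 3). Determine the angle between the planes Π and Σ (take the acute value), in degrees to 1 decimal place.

40.8

Σ: n·r = n·N gives 5x + y + 3z = -13.
cos θ = |n₁·n₂| / (|n₁||n₂|) = |35| / (√61 · √35).
θ = arccos(0.75748) ≈ 40.8°.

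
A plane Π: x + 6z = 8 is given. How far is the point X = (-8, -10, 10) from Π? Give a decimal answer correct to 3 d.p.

n·X − d = (1)·(-8) + (0)·(-10) + (6)·(10) − 8 = 44; |n| = √37.
Distance = |44| / √37 = 44/√37 ≈ 7.234.

7.234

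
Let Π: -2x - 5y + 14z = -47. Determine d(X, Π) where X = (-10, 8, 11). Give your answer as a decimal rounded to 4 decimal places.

12.0667

n·X − d = (-2)·(-10) + (-5)·(8) + (14)·(11) − (-47) = 181; |n| = √225.
Distance = |181| / √225 = 181/√225 ≈ 12.0667.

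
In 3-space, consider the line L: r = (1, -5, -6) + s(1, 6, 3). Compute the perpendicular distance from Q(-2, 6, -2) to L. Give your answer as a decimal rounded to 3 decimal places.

Taking (1, -5, -6) on L with direction v = (1, 6, 3): w = Q − (1, -5, -6) = (-3, 11, 4), and w × v = (9, 13, -29).
Distance = |w × v| / |v| = √1091 / √46 ≈ 4.870.

4.870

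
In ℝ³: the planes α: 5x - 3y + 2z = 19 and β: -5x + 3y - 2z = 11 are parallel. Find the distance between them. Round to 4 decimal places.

Rescale β by 1/(-1): 5x - 3y + 2z = -11. Then distance = |19 − (-11)| / √38 ≈ 4.8666.

4.8666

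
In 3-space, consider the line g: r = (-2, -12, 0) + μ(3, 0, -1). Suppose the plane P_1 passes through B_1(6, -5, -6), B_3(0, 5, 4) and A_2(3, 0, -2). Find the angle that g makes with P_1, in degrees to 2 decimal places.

B_1B_3 = (-6, 10, 10), B_1A_2 = (-3, 5, 4); a normal to P_1 is B_1B_3 × B_1A_2 = (-10, -6, 0).
Using B_1: P_1 has equation -10x - 6y = -30.
sin θ = |n·v| / (|n||v|) = |-30| / (√136 · √10) = 0.81349.
θ ≈ 54.44°.

54.44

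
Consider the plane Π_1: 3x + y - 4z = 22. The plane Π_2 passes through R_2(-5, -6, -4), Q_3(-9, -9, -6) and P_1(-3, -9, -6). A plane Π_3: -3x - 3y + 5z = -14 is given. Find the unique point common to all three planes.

R_2Q_3 = (-4, -3, -2), R_2P_1 = (2, -3, -2); a normal to Π_2 is R_2Q_3 × R_2P_1 = (0, -12, 18).
Using R_2: Π_2 has equation -12y + 18z = 0.
Solving the 3×3 linear system 3x + y - 4z = 22, -12y + 18z = 0, -3x - 3y + 5z = -14 (e.g. by elimination or Cramer's rule, determinant = 72) gives (4, -6, -4).

(4, -6, -4)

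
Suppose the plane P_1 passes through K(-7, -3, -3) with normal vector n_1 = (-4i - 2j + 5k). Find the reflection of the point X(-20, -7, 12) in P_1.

(4, 5, -18)

P_1: n_1·r = n_1·K gives -4x - 2y + 5z = 19.
λ = (n·X − d)/|n|² = (154 − 19)/45 = 3.
Reflection = X − 2λn = (-20, -7, 12) − 6·(-4, -2, 5) = (4, 5, -18).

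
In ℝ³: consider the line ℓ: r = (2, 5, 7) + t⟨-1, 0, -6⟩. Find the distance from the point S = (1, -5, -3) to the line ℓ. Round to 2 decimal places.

10.02

Taking (2, 5, 7) on ℓ with direction v = (-1, 0, -6): w = S − (2, 5, 7) = (-1, -10, -10), and w × v = (60, 4, -10).
Distance = |w × v| / |v| = √3716 / √37 ≈ 10.02.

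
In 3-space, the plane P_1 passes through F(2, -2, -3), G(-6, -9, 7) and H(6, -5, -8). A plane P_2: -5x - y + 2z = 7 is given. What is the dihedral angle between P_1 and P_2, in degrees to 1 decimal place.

FG = (-8, -7, 10), FH = (4, -3, -5); a normal to P_1 is FG × FH = (65, 0, 52).
Using F: P_1 has equation 65x + 52z = -26.
cos θ = |n₁·n₂| / (|n₁||n₂|) = |-221| / (√6929 · √30).
θ = arccos(0.48473) ≈ 61.0°.

61.0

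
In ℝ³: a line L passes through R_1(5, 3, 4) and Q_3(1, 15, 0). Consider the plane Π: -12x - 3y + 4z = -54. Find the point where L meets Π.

(4, 6, 3)

A direction vector for L is Q_3 − R_1 = (-4, 12, -4).
Substitute r = (5, 3, 4) + t(-4, 12, -4) into the plane: -53 + (-4)t = -54, so t = 1/4.
Intersection: (5, 3, 4) + (1/4)·(-4, 12, -4) = (4, 6, 3).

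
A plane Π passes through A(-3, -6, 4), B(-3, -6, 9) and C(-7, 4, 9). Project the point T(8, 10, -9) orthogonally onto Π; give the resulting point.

(-7, 4, -9)

AB = (0, 0, 5), AC = (-4, 10, 5); a normal to Π is AB × AC = (-50, -20, 0).
Using A: Π has equation -50x - 20y = 270.
Foot = T − λn with λ = (n·T − d)/|n|² = (-600 − 270)/2900 = -3/10.
Foot = (8, 10, -9) − (-3/10)·(-50, -20, 0) = (-7, 4, -9).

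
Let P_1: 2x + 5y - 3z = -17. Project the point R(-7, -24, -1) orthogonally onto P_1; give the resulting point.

Foot = R − λn with λ = (n·R − d)/|n|² = (-131 − (-17))/38 = -3.
Foot = (-7, -24, -1) − (-3)·(2, 5, -3) = (-1, -9, -10).

(-1, -9, -10)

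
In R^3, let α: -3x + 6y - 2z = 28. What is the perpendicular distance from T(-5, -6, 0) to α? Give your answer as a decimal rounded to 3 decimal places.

7.000

n·T − d = (-3)·(-5) + (6)·(-6) + (-2)·(0) − 28 = -49; |n| = √49.
Distance = |-49| / √49 = 49/√49 ≈ 7.000.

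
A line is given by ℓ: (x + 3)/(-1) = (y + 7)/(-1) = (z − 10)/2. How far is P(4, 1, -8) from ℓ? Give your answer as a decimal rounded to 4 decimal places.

1.8708

ℓ has direction (-1, -1, 2) through (-3, -7, 10).
Taking (-3, -7, 10) on ℓ with direction v = (-1, -1, 2): w = P − (-3, -7, 10) = (7, 8, -18), and w × v = (-2, 4, 1).
Distance = |w × v| / |v| = √21 / √6 ≈ 1.8708.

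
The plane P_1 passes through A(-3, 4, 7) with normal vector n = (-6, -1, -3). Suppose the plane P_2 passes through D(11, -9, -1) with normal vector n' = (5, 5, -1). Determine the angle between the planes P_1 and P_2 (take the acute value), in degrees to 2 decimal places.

P_1: n·r = n·A gives -6x - y - 3z = -7.
P_2: n'·r = n'·D gives 5x + 5y - z = 11.
cos θ = |n₁·n₂| / (|n₁||n₂|) = |-32| / (√46 · √51).
θ = arccos(0.66067) ≈ 48.65°.

48.65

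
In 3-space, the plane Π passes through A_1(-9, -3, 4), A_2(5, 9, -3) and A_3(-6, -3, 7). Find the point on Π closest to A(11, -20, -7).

A_1A_2 = (14, 12, -7), A_1A_3 = (3, 0, 3); a normal to Π is A_1A_2 × A_1A_3 = (36, -63, -36).
Using A_1: Π has equation 36x - 63y - 36z = -279.
Foot = A − λn with λ = (n·A − d)/|n|² = (1908 − (-279))/6561 = 1/3.
Foot = (11, -20, -7) − (1/3)·(36, -63, -36) = (-1, 1, 5).

(-1, 1, 5)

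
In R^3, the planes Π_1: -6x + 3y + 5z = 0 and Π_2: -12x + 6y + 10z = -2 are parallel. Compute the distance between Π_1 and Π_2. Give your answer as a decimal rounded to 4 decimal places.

Rescale Π_2 by 1/2: -6x + 3y + 5z = -1. Then distance = |0 − (-1)| / √70 ≈ 0.1195.

0.1195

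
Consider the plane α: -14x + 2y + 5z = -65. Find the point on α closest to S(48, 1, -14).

(6, 7, 1)

Foot = S − λn with λ = (n·S − d)/|n|² = (-740 − (-65))/225 = -3.
Foot = (48, 1, -14) − (-3)·(-14, 2, 5) = (6, 7, 1).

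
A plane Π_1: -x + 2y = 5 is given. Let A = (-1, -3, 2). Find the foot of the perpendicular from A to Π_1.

Foot = A − λn with λ = (n·A − d)/|n|² = (-5 − 5)/5 = -2.
Foot = (-1, -3, 2) − (-2)·(-1, 2, 0) = (-3, 1, 2).

(-3, 1, 2)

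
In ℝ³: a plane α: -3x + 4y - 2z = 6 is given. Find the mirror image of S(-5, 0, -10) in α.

λ = (n·S − d)/|n|² = (35 − 6)/29 = 1.
Reflection = S − 2λn = (-5, 0, -10) − 2·(-3, 4, -2) = (1, -8, -6).

(1, -8, -6)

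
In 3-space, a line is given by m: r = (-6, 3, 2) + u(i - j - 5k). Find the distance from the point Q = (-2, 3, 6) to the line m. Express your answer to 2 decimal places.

4.75

Taking (-6, 3, 2) on m with direction v = (1, -1, -5): w = Q − (-6, 3, 2) = (4, 0, 4), and w × v = (4, 24, -4).
Distance = |w × v| / |v| = √608 / √27 ≈ 4.75.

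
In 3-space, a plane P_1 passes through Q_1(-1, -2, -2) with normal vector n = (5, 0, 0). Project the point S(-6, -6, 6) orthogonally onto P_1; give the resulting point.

(-1, -6, 6)

P_1: n·r = n·Q_1 gives 5x = -5.
Foot = S − λn with λ = (n·S − d)/|n|² = (-30 − (-5))/25 = -1.
Foot = (-6, -6, 6) − (-1)·(5, 0, 0) = (-1, -6, 6).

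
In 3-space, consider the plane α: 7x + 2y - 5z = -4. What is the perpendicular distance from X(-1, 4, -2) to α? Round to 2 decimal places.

1.70

n·X − d = (7)·(-1) + (2)·(4) + (-5)·(-2) − (-4) = 15; |n| = √78.
Distance = |15| / √78 = 15/√78 ≈ 1.70.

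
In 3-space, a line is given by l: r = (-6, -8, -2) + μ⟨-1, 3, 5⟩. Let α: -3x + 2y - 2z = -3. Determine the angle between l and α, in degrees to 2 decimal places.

sin θ = |n·v| / (|n||v|) = |-1| / (√17 · √35) = 0.04100.
θ ≈ 2.35°.

2.35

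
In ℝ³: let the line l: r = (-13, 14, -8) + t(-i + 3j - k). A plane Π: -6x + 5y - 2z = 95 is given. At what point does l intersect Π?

(-10, 5, -5)

Substitute r = (-13, 14, -8) + t(-1, 3, -1) into the plane: 164 + 23t = 95, so t = -3.
Intersection: (-13, 14, -8) + (-3)·(-1, 3, -1) = (-10, 5, -5).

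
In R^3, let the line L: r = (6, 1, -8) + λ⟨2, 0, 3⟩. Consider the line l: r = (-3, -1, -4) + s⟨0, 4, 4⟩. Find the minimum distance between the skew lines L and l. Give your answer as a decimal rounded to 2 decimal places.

Common perpendicular direction n = (2, 0, 3) × (0, 4, 4) = (-12, -8, 8).
With w = (-3, -1, -4) − (6, 1, -8) = (-9, -2, 4), w · n = 156.
Distance = |w · n| / |n| = |156| / √272 ≈ 9.46.

9.46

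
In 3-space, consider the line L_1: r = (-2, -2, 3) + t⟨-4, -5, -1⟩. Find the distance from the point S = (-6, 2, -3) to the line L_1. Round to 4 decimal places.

Taking (-2, -2, 3) on L_1 with direction v = (-4, -5, -1): w = S − (-2, -2, 3) = (-4, 4, -6), and w × v = (-34, 20, 36).
Distance = |w × v| / |v| = √2852 / √42 ≈ 8.2404.

8.2404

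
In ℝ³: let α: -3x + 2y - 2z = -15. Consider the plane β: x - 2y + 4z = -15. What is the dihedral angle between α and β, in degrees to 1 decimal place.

37.5

cos θ = |n₁·n₂| / (|n₁||n₂|) = |-15| / (√17 · √21).
θ = arccos(0.79388) ≈ 37.5°.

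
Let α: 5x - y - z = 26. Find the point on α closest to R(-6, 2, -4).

Foot = R − λn with λ = (n·R − d)/|n|² = (-28 − 26)/27 = -2.
Foot = (-6, 2, -4) − (-2)·(5, -1, -1) = (4, 0, -6).

(4, 0, -6)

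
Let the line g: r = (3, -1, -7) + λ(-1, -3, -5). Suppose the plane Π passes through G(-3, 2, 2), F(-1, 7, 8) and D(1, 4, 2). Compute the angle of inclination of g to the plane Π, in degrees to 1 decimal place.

6.2

GF = (2, 5, 6), GD = (4, 2, 0); a normal to Π is GF × GD = (-12, 24, -16).
Using G: Π has equation -12x + 24y - 16z = 52.
sin θ = |n·v| / (|n||v|) = |20| / (√976 · √35) = 0.10821.
θ ≈ 6.2°.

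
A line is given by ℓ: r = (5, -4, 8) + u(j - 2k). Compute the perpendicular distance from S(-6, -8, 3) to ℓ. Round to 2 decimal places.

12.44

Taking (5, -4, 8) on ℓ with direction v = (0, 1, -2): w = S − (5, -4, 8) = (-11, -4, -5), and w × v = (13, -22, -11).
Distance = |w × v| / |v| = √774 / √5 ≈ 12.44.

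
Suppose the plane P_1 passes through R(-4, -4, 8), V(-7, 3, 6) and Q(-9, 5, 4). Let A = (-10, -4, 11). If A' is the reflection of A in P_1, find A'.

RV = (-3, 7, -2), RQ = (-5, 9, -4); a normal to P_1 is RV × RQ = (-10, -2, 8).
Using R: P_1 has equation -10x - 2y + 8z = 112.
λ = (n·A − d)/|n|² = (196 − 112)/168 = 1/2.
Reflection = A − 2λn = (-10, -4, 11) − 1·(-10, -2, 8) = (0, -2, 3).

(0, -2, 3)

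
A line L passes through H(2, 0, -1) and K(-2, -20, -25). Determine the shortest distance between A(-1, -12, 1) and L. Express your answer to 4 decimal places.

10.7261

A direction vector for L is K − H = (-4, -20, -24).
Taking (2, 0, -1) on L with direction v = (-4, -20, -24): w = A − (2, 0, -1) = (-3, -12, 2), and w × v = (328, -80, 12).
Distance = |w × v| / |v| = √114128 / √992 ≈ 10.7261.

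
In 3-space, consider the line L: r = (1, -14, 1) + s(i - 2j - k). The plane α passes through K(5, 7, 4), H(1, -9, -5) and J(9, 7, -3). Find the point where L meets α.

(-3, -6, 5)

KH = (-4, -16, -9), KJ = (4, 0, -7); a normal to α is KH × KJ = (112, -64, 64).
Using K: α has equation 112x - 64y + 64z = 368.
Substitute r = (1, -14, 1) + t(1, -2, -1) into the plane: 1072 + 176t = 368, so t = -4.
Intersection: (1, -14, 1) + (-4)·(1, -2, -1) = (-3, -6, 5).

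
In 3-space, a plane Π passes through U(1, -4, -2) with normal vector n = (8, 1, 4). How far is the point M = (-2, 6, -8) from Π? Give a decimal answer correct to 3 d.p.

Π: n·r = n·U gives 8x + y + 4z = -4.
n·M − d = (8)·(-2) + (1)·(6) + (4)·(-8) − (-4) = -38; |n| = √81.
Distance = |-38| / √81 = 38/√81 ≈ 4.222.

4.222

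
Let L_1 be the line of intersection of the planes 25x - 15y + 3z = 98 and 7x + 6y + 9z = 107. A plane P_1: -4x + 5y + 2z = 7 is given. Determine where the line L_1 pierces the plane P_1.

Direction of L_1: (25, -15, 3) × (7, 6, 9) = (-153, -204, 255).
A point on L_1: solving the two plane equations with x = 2 gives (2, -1, 11).
Substitute r = (2, -1, 11) + t(-153, -204, 255) into the plane: 9 + 102t = 7, so t = -1/51.
Intersection: (2, -1, 11) + (-1/51)·(-153, -204, 255) = (5, 3, 6).

(5, 3, 6)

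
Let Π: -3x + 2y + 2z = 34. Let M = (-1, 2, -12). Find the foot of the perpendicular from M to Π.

(-10, 8, -6)

Foot = M − λn with λ = (n·M − d)/|n|² = (-17 − 34)/17 = -3.
Foot = (-1, 2, -12) − (-3)·(-3, 2, 2) = (-10, 8, -6).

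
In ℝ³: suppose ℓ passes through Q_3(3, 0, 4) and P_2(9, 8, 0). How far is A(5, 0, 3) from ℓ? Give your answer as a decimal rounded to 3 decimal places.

1.671

A direction vector for ℓ is P_2 − Q_3 = (6, 8, -4).
Taking (3, 0, 4) on ℓ with direction v = (6, 8, -4): w = A − (3, 0, 4) = (2, 0, -1), and w × v = (8, 2, 16).
Distance = |w × v| / |v| = √324 / √116 ≈ 1.671.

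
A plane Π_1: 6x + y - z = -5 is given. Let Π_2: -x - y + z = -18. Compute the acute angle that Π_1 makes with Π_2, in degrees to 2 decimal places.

41.47

cos θ = |n₁·n₂| / (|n₁||n₂|) = |-8| / (√38 · √3).
θ = arccos(0.74927) ≈ 41.47°.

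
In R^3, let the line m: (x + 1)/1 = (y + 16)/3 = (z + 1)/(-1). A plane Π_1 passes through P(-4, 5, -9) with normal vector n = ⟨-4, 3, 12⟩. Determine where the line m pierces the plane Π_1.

(2, -7, -4)

m has direction (1, 3, -1) through (-1, -16, -1).
Π_1: n·r = n·P gives -4x + 3y + 12z = -77.
Substitute r = (-1, -16, -1) + t(1, 3, -1) into the plane: -56 + (-7)t = -77, so t = 3.
Intersection: (-1, -16, -1) + 3·(1, 3, -1) = (2, -7, -4).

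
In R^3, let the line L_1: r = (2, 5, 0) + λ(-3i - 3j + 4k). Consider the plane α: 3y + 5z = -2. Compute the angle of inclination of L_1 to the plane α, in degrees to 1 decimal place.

sin θ = |n·v| / (|n||v|) = |11| / (√34 · √34) = 0.32353.
θ ≈ 18.9°.

18.9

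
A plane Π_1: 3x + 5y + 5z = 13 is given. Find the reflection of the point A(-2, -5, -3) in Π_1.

λ = (n·A − d)/|n|² = (-46 − 13)/59 = -1.
Reflection = A − 2λn = (-2, -5, -3) − (-2)·(3, 5, 5) = (4, 5, 7).

(4, 5, 7)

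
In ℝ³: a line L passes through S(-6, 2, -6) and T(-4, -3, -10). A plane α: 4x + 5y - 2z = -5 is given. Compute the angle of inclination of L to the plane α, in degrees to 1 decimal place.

11.5

A direction vector for L is T − S = (2, -5, -4).
sin θ = |n·v| / (|n||v|) = |-9| / (√45 · √45) = 0.20000.
θ ≈ 11.5°.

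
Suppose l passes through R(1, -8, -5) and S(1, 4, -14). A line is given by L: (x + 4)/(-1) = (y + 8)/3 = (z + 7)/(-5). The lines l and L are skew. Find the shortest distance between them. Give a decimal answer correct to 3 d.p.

3.890

A direction vector for l is S − R = (0, 12, -9).
L has direction (-1, 3, -5) through (-4, -8, -7).
Common perpendicular direction n = (0, 12, -9) × (-1, 3, -5) = (-33, 9, 12).
With w = (-4, -8, -7) − (1, -8, -5) = (-5, 0, -2), w · n = 141.
Distance = |w · n| / |n| = |141| / √1314 ≈ 3.890.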